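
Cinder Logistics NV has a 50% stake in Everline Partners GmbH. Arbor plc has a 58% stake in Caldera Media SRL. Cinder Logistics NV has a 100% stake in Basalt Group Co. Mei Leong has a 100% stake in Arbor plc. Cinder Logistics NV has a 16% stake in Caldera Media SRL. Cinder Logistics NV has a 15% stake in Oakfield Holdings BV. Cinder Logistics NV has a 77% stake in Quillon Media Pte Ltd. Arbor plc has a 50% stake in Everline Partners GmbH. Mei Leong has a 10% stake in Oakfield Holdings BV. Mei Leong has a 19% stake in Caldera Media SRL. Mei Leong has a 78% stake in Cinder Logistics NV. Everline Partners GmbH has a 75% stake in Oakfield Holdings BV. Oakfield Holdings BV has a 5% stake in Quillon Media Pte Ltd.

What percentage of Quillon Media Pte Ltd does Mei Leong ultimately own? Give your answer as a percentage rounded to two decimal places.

Mei reaches Quillon along 5 paths.
Via Cinder: 78% × 77% = 60.06%.
Via Cinder → Oakfield: 78% × 15% × 5% = 0.585%.
Via Oakfield: 10% × 5% = 0.5%.
Via Arbor → Everline → Oakfield: 100% × 50% × 75% × 5% = 1.875%.
Via Cinder → Everline → Oakfield: 78% × 50% × 75% × 5% = 1.4625%.
Total: 60.06% + 0.585% + 0.5% + 1.875% + 1.4625% = 64.4825%.
Rounded: 64.48%.

64.48%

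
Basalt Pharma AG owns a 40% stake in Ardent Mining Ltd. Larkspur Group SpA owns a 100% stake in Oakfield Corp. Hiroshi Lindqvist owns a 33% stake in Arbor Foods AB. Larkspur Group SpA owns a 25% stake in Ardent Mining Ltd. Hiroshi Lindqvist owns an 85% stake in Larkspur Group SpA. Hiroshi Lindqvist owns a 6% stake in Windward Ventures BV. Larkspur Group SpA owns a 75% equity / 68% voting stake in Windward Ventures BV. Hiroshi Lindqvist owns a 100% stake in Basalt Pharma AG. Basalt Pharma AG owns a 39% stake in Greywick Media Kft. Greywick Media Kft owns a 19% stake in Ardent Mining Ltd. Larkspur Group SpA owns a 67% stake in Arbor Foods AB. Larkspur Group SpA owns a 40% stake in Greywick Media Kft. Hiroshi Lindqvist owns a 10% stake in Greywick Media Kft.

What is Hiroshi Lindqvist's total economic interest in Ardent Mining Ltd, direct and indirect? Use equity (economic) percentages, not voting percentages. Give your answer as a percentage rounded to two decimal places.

77.02%

Hiroshi reaches Ardent along 5 paths.
Via Larkspur: 85% × 25% = 21.25%.
Via Basalt: 100% × 40% = 40%.
Via Larkspur → Greywick: 85% × 40% × 19% = 6.46%.
Via Basalt → Greywick: 100% × 39% × 19% = 7.41%.
Via Greywick: 10% × 19% = 1.9%.
Total: 21.25% + 40% + 6.46% + 7.41% + 1.9% = 77.02%.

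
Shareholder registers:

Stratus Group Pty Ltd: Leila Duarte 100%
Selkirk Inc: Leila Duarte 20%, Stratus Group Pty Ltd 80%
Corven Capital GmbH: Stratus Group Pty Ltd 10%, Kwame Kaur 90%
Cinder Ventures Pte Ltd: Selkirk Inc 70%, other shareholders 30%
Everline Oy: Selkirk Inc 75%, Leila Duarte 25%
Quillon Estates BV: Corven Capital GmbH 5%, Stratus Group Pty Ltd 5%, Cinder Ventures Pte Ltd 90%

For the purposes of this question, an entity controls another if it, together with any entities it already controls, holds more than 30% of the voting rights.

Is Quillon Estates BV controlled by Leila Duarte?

Leila holds 100% of Stratus, so Leila controls Stratus.
Leila and Stratus together hold 20% + 80% = 100% of Selkirk, so Leila controls Selkirk.
Selkirk holds 70% of Cinder, so Leila controls Cinder.
Stratus and Cinder together hold 5% + 90% = 95% of Quillon, so Leila controls Quillon.

Yes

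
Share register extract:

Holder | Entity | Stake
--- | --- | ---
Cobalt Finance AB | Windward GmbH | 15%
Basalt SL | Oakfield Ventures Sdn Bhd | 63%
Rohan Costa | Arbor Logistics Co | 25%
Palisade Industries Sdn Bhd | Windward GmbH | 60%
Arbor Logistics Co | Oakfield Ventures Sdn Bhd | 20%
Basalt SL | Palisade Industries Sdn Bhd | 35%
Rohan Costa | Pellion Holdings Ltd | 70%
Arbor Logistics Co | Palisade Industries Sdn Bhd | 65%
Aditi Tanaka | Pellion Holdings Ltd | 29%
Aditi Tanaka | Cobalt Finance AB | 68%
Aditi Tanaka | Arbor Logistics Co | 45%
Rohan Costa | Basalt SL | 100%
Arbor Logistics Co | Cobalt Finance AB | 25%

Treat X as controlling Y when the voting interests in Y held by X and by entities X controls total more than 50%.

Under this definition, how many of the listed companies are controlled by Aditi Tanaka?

1

Aditi holds 68% of Cobalt, so Aditi controls Cobalt.
No other company's threshold is met.
Aditi controls 1 company.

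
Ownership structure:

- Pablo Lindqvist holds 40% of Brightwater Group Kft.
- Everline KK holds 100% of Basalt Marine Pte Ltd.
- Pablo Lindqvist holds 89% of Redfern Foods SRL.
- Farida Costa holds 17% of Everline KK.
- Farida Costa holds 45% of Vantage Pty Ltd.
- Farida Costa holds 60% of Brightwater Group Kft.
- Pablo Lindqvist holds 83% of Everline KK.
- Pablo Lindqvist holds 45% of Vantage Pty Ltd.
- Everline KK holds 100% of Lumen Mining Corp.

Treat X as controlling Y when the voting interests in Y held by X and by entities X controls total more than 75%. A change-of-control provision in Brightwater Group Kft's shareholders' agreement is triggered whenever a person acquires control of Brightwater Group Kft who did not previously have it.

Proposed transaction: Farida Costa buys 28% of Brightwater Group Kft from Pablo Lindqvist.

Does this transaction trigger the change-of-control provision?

The purchase adds only to Farida's holdings (Pablo's stake shrinks), so Farida is the only person who could newly come to control Brightwater.
Farida's largest direct stake is 60% in Brightwater, which does not meet the threshold, so Farida controls no company.
In Brightwater, Farida's side holds only 60%, not > 75%.
So before the transaction, Farida does not control Brightwater.
After the purchase, Farida's direct stake in Brightwater rises to 60% + 28% = 88%, and Pablo's stake falls to 12%.
Farida holds 88% of Brightwater, so Farida controls Brightwater.
Farida did not control Brightwater before and does after, so the clause is triggered.

Yes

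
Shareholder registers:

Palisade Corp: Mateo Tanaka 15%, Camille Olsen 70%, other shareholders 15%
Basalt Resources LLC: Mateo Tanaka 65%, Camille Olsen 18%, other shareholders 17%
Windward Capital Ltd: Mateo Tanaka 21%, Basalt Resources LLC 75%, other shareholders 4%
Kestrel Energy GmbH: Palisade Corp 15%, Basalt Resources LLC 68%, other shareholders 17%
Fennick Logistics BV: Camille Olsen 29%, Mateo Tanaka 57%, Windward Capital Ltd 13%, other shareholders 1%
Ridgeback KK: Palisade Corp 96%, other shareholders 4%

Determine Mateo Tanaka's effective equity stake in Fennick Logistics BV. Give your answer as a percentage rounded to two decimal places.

Mateo reaches Fennick along 3 paths.
Direct stake: 57% = 57%.
Via Windward: 21% × 13% = 2.73%.
Via Basalt → Windward: 65% × 75% × 13% = 6.3375%.
Total: 57% + 2.73% + 6.3375% = 66.0675%.
Rounded: 66.07%.

66.07%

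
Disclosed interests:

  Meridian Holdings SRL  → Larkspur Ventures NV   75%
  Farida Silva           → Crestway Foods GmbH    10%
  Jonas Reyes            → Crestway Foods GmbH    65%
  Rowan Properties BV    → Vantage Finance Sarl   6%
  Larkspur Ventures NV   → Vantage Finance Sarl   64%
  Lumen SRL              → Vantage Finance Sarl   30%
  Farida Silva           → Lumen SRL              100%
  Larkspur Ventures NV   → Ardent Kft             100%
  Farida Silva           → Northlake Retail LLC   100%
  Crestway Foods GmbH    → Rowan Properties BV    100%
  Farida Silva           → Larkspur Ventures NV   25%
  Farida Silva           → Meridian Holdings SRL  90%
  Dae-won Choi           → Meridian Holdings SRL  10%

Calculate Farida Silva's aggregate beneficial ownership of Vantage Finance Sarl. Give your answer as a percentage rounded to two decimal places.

89.80%

Farida reaches Vantage along 4 paths.
Via Meridian → Larkspur: 90% × 75% × 64% = 43.2%.
Via Larkspur: 25% × 64% = 16%.
Via Lumen: 100% × 30% = 30%.
Via Crestway → Rowan: 10% × 100% × 6% = 0.6%.
Total: 43.2% + 16% + 30% + 0.6% = 89.8%.
Rounded: 89.80%.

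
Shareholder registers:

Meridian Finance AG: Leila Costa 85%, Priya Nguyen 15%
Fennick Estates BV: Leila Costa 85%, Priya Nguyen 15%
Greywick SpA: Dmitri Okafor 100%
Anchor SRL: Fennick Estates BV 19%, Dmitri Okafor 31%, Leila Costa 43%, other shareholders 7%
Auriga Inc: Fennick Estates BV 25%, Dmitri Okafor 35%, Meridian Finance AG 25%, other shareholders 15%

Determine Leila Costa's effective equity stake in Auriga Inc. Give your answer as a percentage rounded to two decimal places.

Leila reaches Auriga along 2 paths.
Via Fennick: 85% × 25% = 21.25%.
Via Meridian: 85% × 25% = 21.25%.
Total: 21.25% + 21.25% = 42.5%.
Rounded: 42.50%.

42.50%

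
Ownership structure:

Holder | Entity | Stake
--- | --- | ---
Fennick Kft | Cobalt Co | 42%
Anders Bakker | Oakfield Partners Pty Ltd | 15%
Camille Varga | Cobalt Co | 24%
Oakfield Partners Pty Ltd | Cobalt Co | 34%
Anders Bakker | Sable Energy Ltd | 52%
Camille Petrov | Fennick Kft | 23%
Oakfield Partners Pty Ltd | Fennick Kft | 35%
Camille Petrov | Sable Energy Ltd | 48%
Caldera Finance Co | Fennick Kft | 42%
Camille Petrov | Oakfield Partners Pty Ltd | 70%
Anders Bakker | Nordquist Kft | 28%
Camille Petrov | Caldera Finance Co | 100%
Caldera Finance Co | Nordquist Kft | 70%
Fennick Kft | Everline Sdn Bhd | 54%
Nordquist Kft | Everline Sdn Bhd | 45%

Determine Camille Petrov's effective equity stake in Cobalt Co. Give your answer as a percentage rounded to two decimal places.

61.39%

Camille Petrov reaches Cobalt along 4 paths.
Via Oakfield: 70% × 34% = 23.8%.
Via Fennick: 23% × 42% = 9.66%.
Via Caldera → Fennick: 100% × 42% × 42% = 17.64%.
Via Oakfield → Fennick: 70% × 35% × 42% = 10.29%.
Total: 23.8% + 9.66% + 17.64% + 10.29% = 61.39%.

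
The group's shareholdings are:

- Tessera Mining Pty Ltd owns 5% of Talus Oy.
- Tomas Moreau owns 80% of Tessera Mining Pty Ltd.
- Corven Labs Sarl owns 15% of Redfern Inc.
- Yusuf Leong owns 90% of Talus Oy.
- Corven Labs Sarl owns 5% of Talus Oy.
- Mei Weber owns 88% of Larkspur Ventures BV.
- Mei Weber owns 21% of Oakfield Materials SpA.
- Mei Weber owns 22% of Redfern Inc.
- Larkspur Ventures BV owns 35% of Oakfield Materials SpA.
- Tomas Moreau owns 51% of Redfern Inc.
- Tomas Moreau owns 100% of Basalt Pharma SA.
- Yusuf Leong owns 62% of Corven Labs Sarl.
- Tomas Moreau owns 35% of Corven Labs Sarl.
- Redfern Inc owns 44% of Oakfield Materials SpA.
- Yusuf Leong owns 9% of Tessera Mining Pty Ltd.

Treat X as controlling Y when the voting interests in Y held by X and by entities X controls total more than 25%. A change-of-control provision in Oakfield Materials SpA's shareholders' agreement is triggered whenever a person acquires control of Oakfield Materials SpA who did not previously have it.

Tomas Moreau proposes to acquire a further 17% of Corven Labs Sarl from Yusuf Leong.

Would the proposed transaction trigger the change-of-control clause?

No

The purchase adds only to Tomas's holdings (Yusuf's stake shrinks), so Tomas is the only person who could newly come to control Oakfield.
Tomas holds 35% of Corven, so Tomas controls Corven.
Tomas and Corven together hold 51% + 15% = 66% of Redfern, so Tomas controls Redfern.
Redfern holds 44% of Oakfield, so Tomas controls Oakfield.
So Tomas already controls Oakfield before the transaction.
After the purchase, Tomas's direct stake in Corven rises to 35% + 17% = 52%, and Yusuf's stake falls to 45%.
Tomas controlled Oakfield already, so this is not a new person acquiring control; every other person's position is unchanged or reduced.
No new person acquires control, so the clause is not triggered.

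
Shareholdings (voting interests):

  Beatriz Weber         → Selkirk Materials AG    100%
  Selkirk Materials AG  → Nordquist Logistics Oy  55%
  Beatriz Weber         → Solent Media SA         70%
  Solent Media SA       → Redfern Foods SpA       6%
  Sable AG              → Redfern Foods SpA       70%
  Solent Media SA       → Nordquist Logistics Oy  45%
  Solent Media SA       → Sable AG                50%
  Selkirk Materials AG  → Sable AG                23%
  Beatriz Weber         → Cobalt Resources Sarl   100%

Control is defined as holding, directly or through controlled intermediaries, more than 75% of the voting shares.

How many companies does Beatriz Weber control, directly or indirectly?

2

Beatriz holds 100% of Selkirk, so Beatriz controls Selkirk.
Beatriz holds 100% of Cobalt, so Beatriz controls Cobalt.
No other company's threshold is met.
Beatriz controls 2 companies.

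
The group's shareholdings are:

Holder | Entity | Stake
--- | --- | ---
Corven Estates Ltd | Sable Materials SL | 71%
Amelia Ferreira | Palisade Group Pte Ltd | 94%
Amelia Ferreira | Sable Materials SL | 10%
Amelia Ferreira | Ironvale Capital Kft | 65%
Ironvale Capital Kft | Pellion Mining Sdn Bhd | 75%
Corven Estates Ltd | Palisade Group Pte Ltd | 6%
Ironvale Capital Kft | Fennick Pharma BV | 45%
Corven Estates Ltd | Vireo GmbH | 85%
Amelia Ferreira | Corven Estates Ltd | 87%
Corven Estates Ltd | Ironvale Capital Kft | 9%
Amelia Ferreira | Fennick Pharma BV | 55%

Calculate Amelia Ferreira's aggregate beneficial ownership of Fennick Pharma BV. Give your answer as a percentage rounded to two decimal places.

Amelia reaches Fennick along 3 paths.
Direct stake: 55% = 55%.
Via Corven → Ironvale: 87% × 9% × 45% = 3.5235%.
Via Ironvale: 65% × 45% = 29.25%.
Total: 55% + 3.5235% + 29.25% = 87.7735%.
Rounded: 87.77%.

87.77%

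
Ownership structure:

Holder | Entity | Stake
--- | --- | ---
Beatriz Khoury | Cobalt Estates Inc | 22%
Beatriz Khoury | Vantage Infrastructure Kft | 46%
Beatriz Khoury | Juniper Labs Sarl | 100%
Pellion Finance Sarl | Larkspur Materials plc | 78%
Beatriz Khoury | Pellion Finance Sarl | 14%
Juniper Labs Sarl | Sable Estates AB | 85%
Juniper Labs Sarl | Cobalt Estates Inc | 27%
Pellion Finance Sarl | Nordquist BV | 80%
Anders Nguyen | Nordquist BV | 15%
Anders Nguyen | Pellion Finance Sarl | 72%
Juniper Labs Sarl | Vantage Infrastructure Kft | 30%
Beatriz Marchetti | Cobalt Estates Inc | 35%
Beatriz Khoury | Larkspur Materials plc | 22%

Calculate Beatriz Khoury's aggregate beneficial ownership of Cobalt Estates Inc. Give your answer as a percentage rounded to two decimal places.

Beatriz Khoury reaches Cobalt along 2 paths.
Via Juniper: 100% × 27% = 27%.
Direct stake: 22% = 22%.
Total: 27% + 22% = 49%.
Rounded: 49.00%.

49.00%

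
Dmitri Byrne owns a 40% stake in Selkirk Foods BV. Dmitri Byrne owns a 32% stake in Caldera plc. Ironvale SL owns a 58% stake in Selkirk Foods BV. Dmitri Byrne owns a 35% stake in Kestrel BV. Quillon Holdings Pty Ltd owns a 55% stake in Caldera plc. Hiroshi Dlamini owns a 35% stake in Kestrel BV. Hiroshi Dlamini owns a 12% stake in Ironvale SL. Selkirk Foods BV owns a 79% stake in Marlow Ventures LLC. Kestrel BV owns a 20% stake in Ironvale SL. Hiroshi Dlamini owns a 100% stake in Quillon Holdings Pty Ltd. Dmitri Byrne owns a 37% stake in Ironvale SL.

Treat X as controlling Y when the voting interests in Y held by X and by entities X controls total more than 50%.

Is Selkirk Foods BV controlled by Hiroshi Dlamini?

Hiroshi holds 100% of Quillon, so Hiroshi controls Quillon.
Quillon holds 55% of Caldera, so Hiroshi controls Caldera.
Neither Hiroshi nor any entity Hiroshi controls holds any voting interest in Selkirk.
So Hiroshi does not control Selkirk.

No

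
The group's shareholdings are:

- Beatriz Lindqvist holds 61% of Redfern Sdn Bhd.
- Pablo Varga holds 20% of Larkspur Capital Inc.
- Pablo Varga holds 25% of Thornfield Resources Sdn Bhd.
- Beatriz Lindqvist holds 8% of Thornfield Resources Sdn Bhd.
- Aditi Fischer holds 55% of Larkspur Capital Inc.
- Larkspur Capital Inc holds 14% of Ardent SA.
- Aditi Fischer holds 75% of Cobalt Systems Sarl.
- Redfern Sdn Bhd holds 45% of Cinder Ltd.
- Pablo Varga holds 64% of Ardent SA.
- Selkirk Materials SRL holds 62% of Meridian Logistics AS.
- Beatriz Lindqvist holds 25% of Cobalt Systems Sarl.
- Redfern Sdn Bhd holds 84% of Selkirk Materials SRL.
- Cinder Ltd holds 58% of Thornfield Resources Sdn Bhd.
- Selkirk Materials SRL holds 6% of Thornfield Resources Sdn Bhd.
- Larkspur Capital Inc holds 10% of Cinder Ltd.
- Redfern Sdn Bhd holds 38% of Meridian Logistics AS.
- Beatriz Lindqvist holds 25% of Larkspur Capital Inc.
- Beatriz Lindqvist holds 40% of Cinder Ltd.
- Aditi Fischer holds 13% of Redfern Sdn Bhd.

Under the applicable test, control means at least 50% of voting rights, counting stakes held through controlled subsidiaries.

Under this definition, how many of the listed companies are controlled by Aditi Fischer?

Aditi holds 75% of Cobalt, so Aditi controls Cobalt.
Aditi holds 55% of Larkspur, so Aditi controls Larkspur.
No other company's threshold is met.
Aditi controls 2 companies.

2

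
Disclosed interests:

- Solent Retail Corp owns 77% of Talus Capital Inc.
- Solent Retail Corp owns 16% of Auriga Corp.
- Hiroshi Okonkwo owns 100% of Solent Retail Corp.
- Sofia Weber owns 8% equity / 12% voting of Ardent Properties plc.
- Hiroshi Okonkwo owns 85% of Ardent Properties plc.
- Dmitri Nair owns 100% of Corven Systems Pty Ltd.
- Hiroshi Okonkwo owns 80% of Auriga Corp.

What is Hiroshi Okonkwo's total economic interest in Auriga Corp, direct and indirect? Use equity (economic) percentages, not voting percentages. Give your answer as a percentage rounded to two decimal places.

Hiroshi reaches Auriga along 2 paths.
Direct stake: 80% = 80%.
Via Solent: 100% × 16% = 16%.
Total: 80% + 16% = 96%.
Rounded: 96.00%.

96.00%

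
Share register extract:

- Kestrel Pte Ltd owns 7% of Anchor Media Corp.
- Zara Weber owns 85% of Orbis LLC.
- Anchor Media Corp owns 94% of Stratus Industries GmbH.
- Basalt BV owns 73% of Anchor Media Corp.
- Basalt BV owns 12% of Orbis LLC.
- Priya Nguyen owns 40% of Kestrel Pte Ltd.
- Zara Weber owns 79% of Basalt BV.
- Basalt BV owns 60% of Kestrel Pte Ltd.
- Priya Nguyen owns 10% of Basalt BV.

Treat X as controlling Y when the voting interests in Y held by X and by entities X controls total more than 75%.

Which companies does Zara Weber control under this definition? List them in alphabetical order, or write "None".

Zara holds 79% of Basalt, so Zara controls Basalt.
Zara and Basalt together hold 85% + 12% = 97% of Orbis, so Zara controls Orbis.
No other company's threshold is met.

Basalt BV, Orbis LLC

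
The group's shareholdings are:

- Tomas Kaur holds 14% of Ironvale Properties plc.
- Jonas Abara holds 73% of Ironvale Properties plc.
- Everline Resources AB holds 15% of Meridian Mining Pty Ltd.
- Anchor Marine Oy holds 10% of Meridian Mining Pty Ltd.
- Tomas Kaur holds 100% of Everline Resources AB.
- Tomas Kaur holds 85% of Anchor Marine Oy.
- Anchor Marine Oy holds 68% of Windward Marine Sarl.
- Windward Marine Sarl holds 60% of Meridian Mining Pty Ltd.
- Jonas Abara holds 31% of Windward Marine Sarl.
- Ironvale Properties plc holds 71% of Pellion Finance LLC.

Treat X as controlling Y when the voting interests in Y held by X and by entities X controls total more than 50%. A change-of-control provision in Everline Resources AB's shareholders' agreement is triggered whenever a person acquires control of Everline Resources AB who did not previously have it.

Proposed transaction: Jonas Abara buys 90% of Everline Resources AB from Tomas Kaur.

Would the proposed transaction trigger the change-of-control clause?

The purchase adds only to Jonas's holdings (Tomas's stake shrinks), so Jonas is the only person who could newly come to control Everline.
Jonas holds 73% of Ironvale, so Jonas controls Ironvale.
Ironvale holds 71% of Pellion, so Jonas controls Pellion.
Neither Jonas nor any entity Jonas controls holds any voting interest in Everline.
So before the transaction, Jonas does not control Everline.
After the purchase, Jonas holds 90% of Everline directly, and Tomas's stake falls to 10%.
Jonas holds 90% of Everline, so Jonas controls Everline.
Jonas did not control Everline before and does after, so the clause is triggered.

Yes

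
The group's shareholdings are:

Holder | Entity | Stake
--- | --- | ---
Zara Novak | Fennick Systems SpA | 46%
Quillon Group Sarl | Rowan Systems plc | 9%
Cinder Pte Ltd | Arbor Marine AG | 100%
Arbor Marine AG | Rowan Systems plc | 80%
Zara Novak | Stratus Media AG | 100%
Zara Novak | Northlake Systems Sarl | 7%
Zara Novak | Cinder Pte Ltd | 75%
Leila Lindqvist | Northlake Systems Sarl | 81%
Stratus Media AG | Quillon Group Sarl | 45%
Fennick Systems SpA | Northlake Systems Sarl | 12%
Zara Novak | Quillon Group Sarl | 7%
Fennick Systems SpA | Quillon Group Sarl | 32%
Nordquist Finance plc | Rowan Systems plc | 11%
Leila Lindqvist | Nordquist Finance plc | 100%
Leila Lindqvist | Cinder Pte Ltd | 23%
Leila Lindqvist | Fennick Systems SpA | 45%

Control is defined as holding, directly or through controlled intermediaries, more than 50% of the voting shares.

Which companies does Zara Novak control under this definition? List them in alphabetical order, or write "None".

Arbor Marine AG, Cinder Pte Ltd, Quillon Group Sarl, Rowan Systems plc, Stratus Media AG

Zara holds 75% of Cinder, so Zara controls Cinder.
Zara holds 100% of Stratus, so Zara controls Stratus.
Cinder holds 100% of Arbor, so Zara controls Arbor.
Zara and Stratus together hold 7% + 45% = 52% of Quillon, so Zara controls Quillon.
Quillon and Arbor together hold 9% + 80% = 89% of Rowan, so Zara controls Rowan.
No other company's threshold is met.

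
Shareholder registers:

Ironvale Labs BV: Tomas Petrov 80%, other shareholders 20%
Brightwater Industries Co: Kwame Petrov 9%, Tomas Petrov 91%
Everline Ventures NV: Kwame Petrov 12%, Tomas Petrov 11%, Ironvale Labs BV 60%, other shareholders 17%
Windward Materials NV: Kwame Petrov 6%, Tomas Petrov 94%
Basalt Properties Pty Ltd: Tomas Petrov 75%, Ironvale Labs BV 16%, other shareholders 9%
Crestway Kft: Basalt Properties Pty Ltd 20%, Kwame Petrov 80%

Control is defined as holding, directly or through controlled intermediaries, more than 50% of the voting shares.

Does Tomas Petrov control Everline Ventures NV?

Yes

Tomas holds 80% of Ironvale, so Tomas controls Ironvale.
Tomas and Ironvale together hold 11% + 60% = 71% of Everline, so Tomas controls Everline.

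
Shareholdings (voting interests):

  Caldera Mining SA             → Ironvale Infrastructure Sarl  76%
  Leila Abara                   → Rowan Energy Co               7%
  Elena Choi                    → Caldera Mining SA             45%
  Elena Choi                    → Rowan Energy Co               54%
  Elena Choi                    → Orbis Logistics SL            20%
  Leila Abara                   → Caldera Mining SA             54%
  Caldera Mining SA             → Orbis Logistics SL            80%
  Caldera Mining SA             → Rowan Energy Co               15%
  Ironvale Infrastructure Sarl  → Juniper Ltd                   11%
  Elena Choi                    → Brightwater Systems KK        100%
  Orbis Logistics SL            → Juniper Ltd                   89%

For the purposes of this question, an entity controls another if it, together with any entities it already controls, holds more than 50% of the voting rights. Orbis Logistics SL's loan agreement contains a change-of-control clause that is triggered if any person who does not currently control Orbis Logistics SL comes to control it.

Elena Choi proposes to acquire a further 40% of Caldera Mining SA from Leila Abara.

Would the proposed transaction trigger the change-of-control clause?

The purchase adds only to Elena's holdings (Leila's stake shrinks), so Elena is the only person who could newly come to control Orbis.
Elena holds 54% of Rowan, so Elena controls Rowan.
Elena holds 100% of Brightwater, so Elena controls Brightwater.
In Orbis, Elena's side holds only 20%, not > 50%.
So before the transaction, Elena does not control Orbis.
After the purchase, Elena's direct stake in Caldera rises to 45% + 40% = 85%, and Leila's stake falls to 14%.
Elena holds 85% of Caldera, so Elena controls Caldera.
Caldera and Elena together hold 80% + 20% = 100% of Orbis, so Elena controls Orbis.
Elena did not control Orbis before and does after, so the clause is triggered.

Yes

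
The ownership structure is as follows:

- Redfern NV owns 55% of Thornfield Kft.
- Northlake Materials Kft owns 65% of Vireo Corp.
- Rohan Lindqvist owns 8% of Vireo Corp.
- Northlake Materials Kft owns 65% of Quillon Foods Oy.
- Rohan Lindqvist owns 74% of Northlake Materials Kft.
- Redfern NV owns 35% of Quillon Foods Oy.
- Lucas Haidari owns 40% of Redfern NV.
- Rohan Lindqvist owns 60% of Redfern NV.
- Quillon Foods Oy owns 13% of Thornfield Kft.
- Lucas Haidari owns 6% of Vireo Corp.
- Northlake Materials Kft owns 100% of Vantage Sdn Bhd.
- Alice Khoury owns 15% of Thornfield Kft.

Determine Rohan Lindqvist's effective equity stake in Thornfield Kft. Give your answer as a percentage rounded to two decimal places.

Rohan reaches Thornfield along 3 paths.
Via Redfern → Quillon: 60% × 35% × 13% = 2.73%.
Via Northlake → Quillon: 74% × 65% × 13% = 6.253%.
Via Redfern: 60% × 55% = 33%.
Total: 2.73% + 6.253% + 33% = 41.983%.
Rounded: 41.98%.

41.98%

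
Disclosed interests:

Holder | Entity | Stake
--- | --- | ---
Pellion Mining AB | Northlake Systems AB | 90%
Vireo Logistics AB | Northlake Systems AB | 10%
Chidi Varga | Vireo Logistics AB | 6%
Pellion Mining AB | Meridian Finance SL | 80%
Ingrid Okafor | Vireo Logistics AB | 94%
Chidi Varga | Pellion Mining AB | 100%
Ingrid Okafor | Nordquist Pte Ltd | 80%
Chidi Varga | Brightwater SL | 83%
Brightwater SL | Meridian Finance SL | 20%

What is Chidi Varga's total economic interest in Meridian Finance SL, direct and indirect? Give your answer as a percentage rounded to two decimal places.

Chidi reaches Meridian along 2 paths.
Via Brightwater: 83% × 20% = 16.6%.
Via Pellion: 100% × 80% = 80%.
Total: 16.6% + 80% = 96.6%.
Rounded: 96.60%.

96.60%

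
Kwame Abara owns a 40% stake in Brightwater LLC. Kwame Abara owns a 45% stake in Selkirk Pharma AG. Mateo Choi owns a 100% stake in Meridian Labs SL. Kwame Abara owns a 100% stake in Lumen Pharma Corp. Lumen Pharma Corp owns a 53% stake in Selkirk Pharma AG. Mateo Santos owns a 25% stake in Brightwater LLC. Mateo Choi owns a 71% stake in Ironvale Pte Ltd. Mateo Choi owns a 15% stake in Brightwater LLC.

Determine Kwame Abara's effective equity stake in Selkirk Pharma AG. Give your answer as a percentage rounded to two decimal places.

98.00%

Kwame reaches Selkirk along 2 paths.
Via Lumen: 100% × 53% = 53%.
Direct stake: 45% = 45%.
Total: 53% + 45% = 98%.
Rounded: 98.00%.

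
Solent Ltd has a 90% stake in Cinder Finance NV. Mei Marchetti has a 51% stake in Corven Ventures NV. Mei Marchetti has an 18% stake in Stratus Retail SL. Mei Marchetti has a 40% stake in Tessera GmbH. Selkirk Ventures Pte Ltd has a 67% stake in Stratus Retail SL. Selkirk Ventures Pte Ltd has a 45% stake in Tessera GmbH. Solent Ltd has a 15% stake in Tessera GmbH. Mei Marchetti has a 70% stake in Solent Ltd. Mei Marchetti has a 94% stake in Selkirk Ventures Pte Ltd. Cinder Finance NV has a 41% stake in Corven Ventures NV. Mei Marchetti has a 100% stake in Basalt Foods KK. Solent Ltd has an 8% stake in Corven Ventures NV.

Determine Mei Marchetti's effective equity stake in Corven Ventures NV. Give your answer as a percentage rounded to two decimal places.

82.43%

Mei reaches Corven along 3 paths.
Via Solent → Cinder: 70% × 90% × 41% = 25.83%.
Direct stake: 51% = 51%.
Via Solent: 70% × 8% = 5.6%.
Total: 25.83% + 51% + 5.6% = 82.43%.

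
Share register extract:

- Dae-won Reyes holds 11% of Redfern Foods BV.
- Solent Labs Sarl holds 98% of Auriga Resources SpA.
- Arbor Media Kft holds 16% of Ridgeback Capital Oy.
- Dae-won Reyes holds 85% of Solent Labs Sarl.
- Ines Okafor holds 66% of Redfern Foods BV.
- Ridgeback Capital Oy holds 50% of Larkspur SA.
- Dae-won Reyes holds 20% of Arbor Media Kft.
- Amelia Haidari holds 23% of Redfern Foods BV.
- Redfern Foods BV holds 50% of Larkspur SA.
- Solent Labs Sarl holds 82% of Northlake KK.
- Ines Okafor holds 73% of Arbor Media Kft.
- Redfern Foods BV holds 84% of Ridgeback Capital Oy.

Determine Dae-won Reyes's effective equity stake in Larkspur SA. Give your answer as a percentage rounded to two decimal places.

11.72%

Dae-won reaches Larkspur along 3 paths.
Via Arbor → Ridgeback: 20% × 16% × 50% = 1.6%.
Via Redfern → Ridgeback: 11% × 84% × 50% = 4.62%.
Via Redfern: 11% × 50% = 5.5%.
Total: 1.6% + 4.62% + 5.5% = 11.72%.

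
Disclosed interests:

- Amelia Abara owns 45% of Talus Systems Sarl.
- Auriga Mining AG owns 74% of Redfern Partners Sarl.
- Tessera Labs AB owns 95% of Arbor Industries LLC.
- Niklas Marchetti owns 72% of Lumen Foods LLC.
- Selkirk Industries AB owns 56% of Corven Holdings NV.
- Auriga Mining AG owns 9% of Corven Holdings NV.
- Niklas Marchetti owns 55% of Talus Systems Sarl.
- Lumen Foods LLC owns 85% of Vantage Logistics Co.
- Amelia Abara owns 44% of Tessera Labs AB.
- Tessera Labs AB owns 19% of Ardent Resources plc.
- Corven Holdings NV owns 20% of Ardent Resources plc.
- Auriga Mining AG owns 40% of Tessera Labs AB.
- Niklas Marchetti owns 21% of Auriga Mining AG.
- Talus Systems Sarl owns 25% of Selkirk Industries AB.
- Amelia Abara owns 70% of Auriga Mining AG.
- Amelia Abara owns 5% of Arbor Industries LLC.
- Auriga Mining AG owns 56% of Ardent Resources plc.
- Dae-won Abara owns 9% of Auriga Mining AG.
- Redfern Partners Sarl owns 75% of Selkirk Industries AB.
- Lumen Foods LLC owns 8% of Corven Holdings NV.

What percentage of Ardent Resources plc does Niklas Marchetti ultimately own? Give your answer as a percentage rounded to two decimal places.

Niklas reaches Ardent along 6 paths.
Via Auriga → Corven: 21% × 9% × 20% = 0.378%.
Via Auriga → Redfern → Selkirk → Corven: 21% × 74% × 75% × 56% × 20% = 1.30536%.
Via Talus → Selkirk → Corven: 55% × 25% × 56% × 20% = 1.54%.
Via Lumen → Corven: 72% × 8% × 20% = 1.152%.
Via Auriga: 21% × 56% = 11.76%.
Via Auriga → Tessera: 21% × 40% × 19% = 1.596%.
Total: 0.378% + 1.30536% + 1.54% + 1.152% + 11.76% + 1.596% = 17.73136%.
Rounded: 17.73%.

17.73%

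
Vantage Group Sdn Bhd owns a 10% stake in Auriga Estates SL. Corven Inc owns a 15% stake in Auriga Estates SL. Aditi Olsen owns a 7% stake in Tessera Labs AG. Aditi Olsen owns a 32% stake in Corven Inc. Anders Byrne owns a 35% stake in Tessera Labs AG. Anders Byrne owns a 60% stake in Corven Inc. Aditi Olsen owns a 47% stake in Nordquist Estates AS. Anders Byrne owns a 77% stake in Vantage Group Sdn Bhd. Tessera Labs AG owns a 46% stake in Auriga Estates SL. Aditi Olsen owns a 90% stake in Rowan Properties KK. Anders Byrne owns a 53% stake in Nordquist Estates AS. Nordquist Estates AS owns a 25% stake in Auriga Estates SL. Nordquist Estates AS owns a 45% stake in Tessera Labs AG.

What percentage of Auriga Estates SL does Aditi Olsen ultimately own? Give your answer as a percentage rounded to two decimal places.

Aditi reaches Auriga along 4 paths.
Via Nordquist → Tessera: 47% × 45% × 46% = 9.729%.
Via Tessera: 7% × 46% = 3.22%.
Via Nordquist: 47% × 25% = 11.75%.
Via Corven: 32% × 15% = 4.8%.
Total: 9.729% + 3.22% + 11.75% + 4.8% = 29.499%.
Rounded: 29.50%.

29.50%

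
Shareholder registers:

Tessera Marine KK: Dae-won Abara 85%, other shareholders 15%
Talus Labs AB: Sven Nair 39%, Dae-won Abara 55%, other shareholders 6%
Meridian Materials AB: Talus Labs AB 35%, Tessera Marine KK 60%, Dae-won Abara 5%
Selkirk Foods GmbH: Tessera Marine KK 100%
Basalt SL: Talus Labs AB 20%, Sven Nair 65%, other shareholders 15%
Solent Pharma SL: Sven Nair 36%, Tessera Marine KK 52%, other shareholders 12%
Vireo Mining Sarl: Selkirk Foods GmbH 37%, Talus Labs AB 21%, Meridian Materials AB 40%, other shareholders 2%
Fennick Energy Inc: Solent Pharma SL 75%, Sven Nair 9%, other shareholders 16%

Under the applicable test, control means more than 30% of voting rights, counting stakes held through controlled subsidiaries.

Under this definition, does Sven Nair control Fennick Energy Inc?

Yes

Sven holds 36% of Solent, so Sven controls Solent.
Solent and Sven together hold 75% + 9% = 84% of Fennick, so Sven controls Fennick.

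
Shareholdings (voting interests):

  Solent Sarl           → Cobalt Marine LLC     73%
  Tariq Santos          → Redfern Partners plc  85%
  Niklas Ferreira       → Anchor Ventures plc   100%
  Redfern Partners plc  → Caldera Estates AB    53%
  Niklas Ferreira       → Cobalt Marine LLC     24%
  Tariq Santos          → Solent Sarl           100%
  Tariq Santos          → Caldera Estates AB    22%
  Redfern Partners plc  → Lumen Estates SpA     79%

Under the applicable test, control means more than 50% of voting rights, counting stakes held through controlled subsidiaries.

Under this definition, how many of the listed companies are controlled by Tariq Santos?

5

Tariq holds 100% of Solent, so Tariq controls Solent.
Solent holds 73% of Cobalt, so Tariq controls Cobalt.
Tariq holds 85% of Redfern, so Tariq controls Redfern.
Redfern holds 79% of Lumen, so Tariq controls Lumen.
Tariq and Redfern together hold 22% + 53% = 75% of Caldera, so Tariq controls Caldera.
No other company's threshold is met.
Tariq controls 5 companies.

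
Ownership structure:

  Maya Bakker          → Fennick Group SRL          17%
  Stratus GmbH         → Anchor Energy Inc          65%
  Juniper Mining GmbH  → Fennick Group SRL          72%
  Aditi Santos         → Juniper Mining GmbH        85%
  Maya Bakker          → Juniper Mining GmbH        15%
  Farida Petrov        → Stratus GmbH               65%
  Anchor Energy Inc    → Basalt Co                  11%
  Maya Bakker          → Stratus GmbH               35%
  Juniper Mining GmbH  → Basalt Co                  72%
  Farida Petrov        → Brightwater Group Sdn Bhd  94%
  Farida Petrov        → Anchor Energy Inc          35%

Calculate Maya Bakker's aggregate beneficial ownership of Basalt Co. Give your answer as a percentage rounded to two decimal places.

13.30%

Maya reaches Basalt along 2 paths.
Via Stratus → Anchor: 35% × 65% × 11% = 2.5025%.
Via Juniper: 15% × 72% = 10.8%.
Total: 2.5025% + 10.8% = 13.3025%.
Rounded: 13.30%.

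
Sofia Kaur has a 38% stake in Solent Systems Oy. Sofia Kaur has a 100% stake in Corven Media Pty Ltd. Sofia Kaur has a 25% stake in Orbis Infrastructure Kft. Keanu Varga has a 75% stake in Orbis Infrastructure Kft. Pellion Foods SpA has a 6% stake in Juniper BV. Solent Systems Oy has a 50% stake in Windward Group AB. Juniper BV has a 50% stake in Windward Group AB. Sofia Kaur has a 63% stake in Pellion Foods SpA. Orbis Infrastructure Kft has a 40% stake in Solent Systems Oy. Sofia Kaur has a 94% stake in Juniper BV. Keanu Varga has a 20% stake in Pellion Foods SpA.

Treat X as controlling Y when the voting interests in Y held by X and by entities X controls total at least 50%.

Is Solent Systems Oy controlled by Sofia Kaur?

No

Sofia holds 63% of Pellion, so Sofia controls Pellion.
Pellion and Sofia together hold 6% + 94% = 100% of Juniper, so Sofia controls Juniper.
Sofia holds 100% of Corven, so Sofia controls Corven.
Juniper holds 50% of Windward, so Sofia controls Windward.
In Solent, Sofia's side holds only 38%, not ≥ 50%.
So Sofia does not control Solent.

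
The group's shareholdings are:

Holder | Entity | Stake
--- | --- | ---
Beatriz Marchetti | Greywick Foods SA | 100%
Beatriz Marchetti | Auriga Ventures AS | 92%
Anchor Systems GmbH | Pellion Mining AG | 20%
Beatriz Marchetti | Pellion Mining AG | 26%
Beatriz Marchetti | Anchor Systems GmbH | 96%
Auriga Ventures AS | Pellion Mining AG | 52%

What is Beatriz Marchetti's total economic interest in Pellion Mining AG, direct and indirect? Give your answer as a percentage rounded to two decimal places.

Beatriz reaches Pellion along 3 paths.
Via Auriga: 92% × 52% = 47.84%.
Via Anchor: 96% × 20% = 19.2%.
Direct stake: 26% = 26%.
Total: 47.84% + 19.2% + 26% = 93.04%.

93.04%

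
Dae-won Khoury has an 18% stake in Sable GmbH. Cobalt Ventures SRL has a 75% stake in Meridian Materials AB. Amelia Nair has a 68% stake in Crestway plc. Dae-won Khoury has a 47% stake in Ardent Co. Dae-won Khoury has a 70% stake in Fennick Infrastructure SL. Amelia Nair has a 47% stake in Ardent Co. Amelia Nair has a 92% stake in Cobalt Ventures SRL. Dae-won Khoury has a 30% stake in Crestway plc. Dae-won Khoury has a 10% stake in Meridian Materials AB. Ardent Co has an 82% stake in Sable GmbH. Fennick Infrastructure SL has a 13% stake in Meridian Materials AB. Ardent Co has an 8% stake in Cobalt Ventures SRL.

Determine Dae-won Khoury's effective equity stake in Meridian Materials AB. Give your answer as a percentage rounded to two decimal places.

21.92%

Dae-won reaches Meridian along 3 paths.
Direct stake: 10% = 10%.
Via Fennick: 70% × 13% = 9.1%.
Via Ardent → Cobalt: 47% × 8% × 75% = 2.82%.
Total: 10% + 9.1% + 2.82% = 21.92%.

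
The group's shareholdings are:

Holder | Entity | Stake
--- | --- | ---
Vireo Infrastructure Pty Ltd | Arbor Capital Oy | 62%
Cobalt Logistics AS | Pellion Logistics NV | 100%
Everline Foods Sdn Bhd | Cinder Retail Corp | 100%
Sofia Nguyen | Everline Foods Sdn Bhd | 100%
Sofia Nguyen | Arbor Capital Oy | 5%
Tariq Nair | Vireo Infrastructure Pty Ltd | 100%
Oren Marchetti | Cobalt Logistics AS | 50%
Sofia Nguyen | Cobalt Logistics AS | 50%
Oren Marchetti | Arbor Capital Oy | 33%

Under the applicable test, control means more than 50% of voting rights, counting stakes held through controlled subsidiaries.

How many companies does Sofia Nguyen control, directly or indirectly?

2

Sofia holds 100% of Everline, so Sofia controls Everline.
Everline holds 100% of Cinder, so Sofia controls Cinder.
No other company's threshold is met.
Sofia controls 2 companies.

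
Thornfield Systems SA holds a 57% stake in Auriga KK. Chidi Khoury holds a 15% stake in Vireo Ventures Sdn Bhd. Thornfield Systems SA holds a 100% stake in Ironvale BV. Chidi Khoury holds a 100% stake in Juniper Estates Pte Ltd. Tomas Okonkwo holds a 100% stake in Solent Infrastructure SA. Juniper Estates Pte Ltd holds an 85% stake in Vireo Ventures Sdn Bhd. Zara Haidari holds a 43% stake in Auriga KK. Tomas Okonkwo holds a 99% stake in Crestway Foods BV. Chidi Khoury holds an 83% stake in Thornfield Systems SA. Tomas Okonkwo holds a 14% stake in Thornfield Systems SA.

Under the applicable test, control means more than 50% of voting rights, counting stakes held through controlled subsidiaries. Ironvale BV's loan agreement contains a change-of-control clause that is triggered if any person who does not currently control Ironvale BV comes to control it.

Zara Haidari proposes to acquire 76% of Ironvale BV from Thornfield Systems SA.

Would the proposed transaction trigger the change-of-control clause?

The purchase adds only to Zara's holdings (Thornfield's stake shrinks), so Zara is the only person who could newly come to control Ironvale.
Zara's largest direct stake is 43% in Auriga, which does not meet the threshold, so Zara controls no company.
Neither Zara nor any entity Zara controls holds any voting interest in Ironvale.
So before the transaction, Zara does not control Ironvale.
After the purchase, Zara holds 76% of Ironvale directly, and Thornfield's stake falls to 24%.
Zara holds 76% of Ironvale, so Zara controls Ironvale.
Zara did not control Ironvale before and does after, so the clause is triggered.

Yes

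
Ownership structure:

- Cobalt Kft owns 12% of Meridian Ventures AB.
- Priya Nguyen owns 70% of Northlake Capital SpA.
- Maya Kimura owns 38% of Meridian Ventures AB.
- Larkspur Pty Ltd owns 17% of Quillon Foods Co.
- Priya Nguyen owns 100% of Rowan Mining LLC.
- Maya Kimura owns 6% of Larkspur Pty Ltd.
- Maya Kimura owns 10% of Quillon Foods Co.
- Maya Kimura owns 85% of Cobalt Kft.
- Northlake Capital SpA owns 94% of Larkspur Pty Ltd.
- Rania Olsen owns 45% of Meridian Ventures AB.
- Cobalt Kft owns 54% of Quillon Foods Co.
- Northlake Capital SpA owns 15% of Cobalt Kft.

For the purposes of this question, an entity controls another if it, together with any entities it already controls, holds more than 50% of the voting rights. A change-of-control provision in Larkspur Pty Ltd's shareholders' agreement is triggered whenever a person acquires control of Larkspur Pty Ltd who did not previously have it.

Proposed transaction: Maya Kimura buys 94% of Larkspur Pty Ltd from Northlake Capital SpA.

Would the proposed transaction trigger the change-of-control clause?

The purchase adds only to Maya's holdings (Northlake's stake shrinks), so Maya is the only person who could newly come to control Larkspur.
Maya holds 85% of Cobalt, so Maya controls Cobalt.
Maya and Cobalt together hold 10% + 54% = 64% of Quillon, so Maya controls Quillon.
In Larkspur, Maya's side holds only 6%, not > 50%.
So before the transaction, Maya does not control Larkspur.
After the purchase, Maya's direct stake in Larkspur rises to 6% + 94% = 100%, and Northlake's stake falls to 0%.
Maya holds 100% of Larkspur, so Maya controls Larkspur.
Maya did not control Larkspur before and does after, so the clause is triggered.

Yes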